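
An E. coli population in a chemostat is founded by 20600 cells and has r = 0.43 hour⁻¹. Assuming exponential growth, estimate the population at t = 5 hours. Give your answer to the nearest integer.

176848 cells

N(t) = N₀·e^(rt) = 20600 × e^(0.43×5) = 20600 × e^2.15.
e^2.15 ≈ 8.5849, so N ≈ 20600 × 8.5849 = 176848.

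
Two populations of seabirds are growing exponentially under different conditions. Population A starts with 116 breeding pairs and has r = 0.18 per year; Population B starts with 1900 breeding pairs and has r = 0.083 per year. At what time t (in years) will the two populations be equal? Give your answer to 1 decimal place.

Set 116·e^(0.18t) = 1900·e^(0.083t).
e^((0.18 − 0.083)t) = 1900/116 → e^(0.097·t) = 16.379.
0.097·t = ln(16.379) = 2.796, so t = 2.796/0.097 = 28.825.

28.8 years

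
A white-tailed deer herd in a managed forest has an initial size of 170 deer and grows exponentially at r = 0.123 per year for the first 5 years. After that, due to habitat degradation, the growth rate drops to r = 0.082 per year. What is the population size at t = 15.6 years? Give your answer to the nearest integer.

Phase 1: N(5) = 170·e^(0.123×5) = 170·e^0.615 = 314.442.
Phase 2 runs for 15.6 − 5 = 10.6 years at r = 0.082.
N(15.6) = 314.442·e^(0.082×10.6) = 314.442·e^0.8692 = 749.944.

750 deer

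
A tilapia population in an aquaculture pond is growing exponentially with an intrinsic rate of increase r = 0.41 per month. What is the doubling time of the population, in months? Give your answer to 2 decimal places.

Doubling time t_d = ln(2)/r = 0.6931/0.41 = 1.6906.

1.69 months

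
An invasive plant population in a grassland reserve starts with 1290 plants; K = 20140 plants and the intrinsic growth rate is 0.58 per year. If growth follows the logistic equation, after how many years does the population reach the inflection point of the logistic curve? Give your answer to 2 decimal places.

4.62 years

Logistic growth is fastest at N = K/2 = 10070.
A = (K − N₀)/N₀ = 14.612. Set K/(1 + A·e^(−rt)) = K/2 → A·e^(−rt) = 1.
e^(−0.58t) = 1/14.612 = 0.068435, so t = ln(14.612)/0.58 = 2.6819/0.58 = 4.6239.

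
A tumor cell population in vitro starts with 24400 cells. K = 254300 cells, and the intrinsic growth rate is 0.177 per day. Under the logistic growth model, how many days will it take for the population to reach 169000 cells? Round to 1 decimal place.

16.5 days

A = (K − N₀)/N₀ = (254300 − 24400)/24400 = 9.4221.
Solve 254300/(1 + 9.4221·e^(−0.177t)) = 169000: 1 + 9.4221·e^(−0.177t) = 1.5047, so e^(−0.177t) = 0.053569.
−0.177·t = ln(0.053569) = -2.9268, so t = 2.9268/0.177 = 16.536.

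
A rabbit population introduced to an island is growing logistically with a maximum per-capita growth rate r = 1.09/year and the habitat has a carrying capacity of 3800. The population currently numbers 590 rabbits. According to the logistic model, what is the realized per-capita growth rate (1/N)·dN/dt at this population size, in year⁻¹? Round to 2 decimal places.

0.92 per year

(1/N)·dN/dt = r(1 − N/K) = 1.09 × (1 − 590/3800).
= 1.09 × 0.84474 = 0.92076.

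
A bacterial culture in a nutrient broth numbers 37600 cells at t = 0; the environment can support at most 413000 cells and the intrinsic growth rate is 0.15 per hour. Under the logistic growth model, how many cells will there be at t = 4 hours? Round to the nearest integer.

63741 cells

A = (K − N₀)/N₀ = (413000 − 37600)/37600 = 9.984.
N(t) = K/(1 + A·e^(−rt)) = 413000/(1 + 9.984×e^(−0.15×4)).
e^(−0.6) = 0.54881; denominator = 1 + 9.984×0.54881 = 6.4794.
N = 413000/6.4794 = 63740.9.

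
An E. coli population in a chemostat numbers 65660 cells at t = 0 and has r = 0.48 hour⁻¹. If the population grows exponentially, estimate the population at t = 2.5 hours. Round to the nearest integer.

217999 cells

N(t) = N₀·e^(rt) = 65660 × e^(0.48×2.5) = 65660 × e^1.2.
e^1.2 ≈ 3.3201, so N ≈ 65660 × 3.3201 = 217999.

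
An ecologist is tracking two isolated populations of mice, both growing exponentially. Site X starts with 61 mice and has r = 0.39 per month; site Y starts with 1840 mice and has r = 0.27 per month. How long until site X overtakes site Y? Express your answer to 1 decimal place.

28.4 months

Set 61·e^(0.39t) = 1840·e^(0.27t).
e^((0.39 − 0.27)t) = 1840/61 → e^(0.12·t) = 30.164.
0.12·t = ln(30.164) = 3.4066, so t = 3.4066/0.12 = 28.389.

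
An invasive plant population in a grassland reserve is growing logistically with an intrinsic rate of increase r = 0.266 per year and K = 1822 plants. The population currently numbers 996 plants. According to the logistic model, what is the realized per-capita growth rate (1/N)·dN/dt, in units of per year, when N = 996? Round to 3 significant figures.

(1/N)·dN/dt = r(1 − N/K) = 0.266 × (1 − 996/1822).
= 0.266 × 0.45335 = 0.12059.

0.121 per year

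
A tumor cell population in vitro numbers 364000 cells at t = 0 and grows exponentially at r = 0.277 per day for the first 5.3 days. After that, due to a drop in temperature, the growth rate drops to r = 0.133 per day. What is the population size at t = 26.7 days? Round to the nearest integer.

27213103 cells

Phase 1: N(5.3) = 364000·e^(0.277×5.3) = 364000·e^1.468 = 1.580117×10^6.
Phase 2 runs for 26.7 − 5.3 = 21.4 days at r = 0.133.
N(26.7) = 1.580117×10^6·e^(0.133×21.4) = 1.580117×10^6·e^2.846 = 2.72131×10^7.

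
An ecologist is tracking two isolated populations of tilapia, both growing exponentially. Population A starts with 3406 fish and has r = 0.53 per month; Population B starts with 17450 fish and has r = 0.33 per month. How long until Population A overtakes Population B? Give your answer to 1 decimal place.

8.2 months

Set 3406·e^(0.53t) = 17450·e^(0.33t).
e^((0.53 − 0.33)t) = 17450/3406 → e^(0.2·t) = 5.1233.
0.2·t = ln(5.1233) = 1.6338, so t = 1.6338/0.2 = 8.169.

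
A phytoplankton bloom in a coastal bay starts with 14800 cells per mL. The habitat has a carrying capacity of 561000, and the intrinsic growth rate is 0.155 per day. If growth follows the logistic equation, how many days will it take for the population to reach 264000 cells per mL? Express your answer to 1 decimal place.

A = (K − N₀)/N₀ = (561000 − 14800)/14800 = 36.905.
Solve 561000/(1 + 36.905·e^(−0.155t)) = 264000: 1 + 36.905·e^(−0.155t) = 2.125, so e^(−0.155t) = 0.0304833.
−0.155·t = ln(0.0304833) = -3.4906, so t = 3.4906/0.155 = 22.52.

22.5 days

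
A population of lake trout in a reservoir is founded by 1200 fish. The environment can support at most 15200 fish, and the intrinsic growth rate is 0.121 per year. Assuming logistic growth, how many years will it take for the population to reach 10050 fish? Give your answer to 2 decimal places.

25.83 years

A = (K − N₀)/N₀ = (15200 − 1200)/1200 = 11.667.
Solve 15200/(1 + 11.667·e^(−0.121t)) = 10050: 1 + 11.667·e^(−0.121t) = 1.5124, so e^(−0.121t) = 0.0439232.
−0.121·t = ln(0.0439232) = -3.1253, so t = 3.1253/0.121 = 25.829.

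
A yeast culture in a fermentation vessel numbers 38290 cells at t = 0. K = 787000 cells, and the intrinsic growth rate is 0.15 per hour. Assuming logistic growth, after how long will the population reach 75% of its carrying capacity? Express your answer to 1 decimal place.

27.1 hours

A = (K − N₀)/N₀ = (787000 − 38290)/38290 = 19.554.
Solve 787000/(1 + 19.554·e^(−0.15t)) = 590250: 1 + 19.554·e^(−0.15t) = 1.3333, so e^(−0.15t) = 0.0170471.
−0.15·t = ln(0.0170471) = -4.0718, so t = 4.0718/0.15 = 27.145.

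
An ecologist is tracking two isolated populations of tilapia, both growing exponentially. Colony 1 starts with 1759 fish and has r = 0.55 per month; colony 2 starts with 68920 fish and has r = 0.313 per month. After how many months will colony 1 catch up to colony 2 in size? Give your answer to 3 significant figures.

Set 1759·e^(0.55t) = 68920·e^(0.313t).
e^((0.55 − 0.313)t) = 68920/1759 → e^(0.237·t) = 39.181.
0.237·t = ln(39.181) = 3.6682, so t = 3.6682/0.237 = 15.478.

15.5 months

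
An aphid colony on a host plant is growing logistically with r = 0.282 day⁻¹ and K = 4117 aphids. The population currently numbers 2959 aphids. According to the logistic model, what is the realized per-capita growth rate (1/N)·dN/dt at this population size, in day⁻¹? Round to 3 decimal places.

0.079 per day

(1/N)·dN/dt = r(1 − N/K) = 0.282 × (1 − 2959/4117).
= 0.282 × 0.28127 = 0.079319.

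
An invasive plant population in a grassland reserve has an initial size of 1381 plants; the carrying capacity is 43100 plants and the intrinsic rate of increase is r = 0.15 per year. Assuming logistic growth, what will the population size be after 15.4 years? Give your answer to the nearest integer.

A = (K − N₀)/N₀ = (43100 − 1381)/1381 = 30.209.
N(t) = K/(1 + A·e^(−rt)) = 43100/(1 + 30.209×e^(−0.15×15.4)).
e^(−2.31) = 0.099261; denominator = 1 + 30.209×0.099261 = 3.9986.
N = 43100/3.9986 = 10778.7.

10779 plants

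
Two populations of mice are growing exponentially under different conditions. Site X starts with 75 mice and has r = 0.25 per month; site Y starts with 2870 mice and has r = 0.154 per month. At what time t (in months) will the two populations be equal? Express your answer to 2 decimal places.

37.96 months

Set 75·e^(0.25t) = 2870·e^(0.154t).
e^((0.25 − 0.154)t) = 2870/75 → e^(0.096·t) = 38.267.
0.096·t = ln(38.267) = 3.6446, so t = 3.6446/0.096 = 37.964.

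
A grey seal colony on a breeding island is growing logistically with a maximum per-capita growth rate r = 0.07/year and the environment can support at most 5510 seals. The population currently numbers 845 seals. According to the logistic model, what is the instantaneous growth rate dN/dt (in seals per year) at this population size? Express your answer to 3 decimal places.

50.079 seals per year

dN/dt = rN(1 − N/K) = 0.07 × 845 × (1 − 845/5510).
1 − 845/5510 = 0.84664; dN/dt = 0.07 × 845 × 0.84664 = 50.079.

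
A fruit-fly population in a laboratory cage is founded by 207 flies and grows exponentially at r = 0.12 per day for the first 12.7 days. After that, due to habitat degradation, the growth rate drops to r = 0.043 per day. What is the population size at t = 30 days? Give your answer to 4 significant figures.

Phase 1: N(12.7) = 207·e^(0.12×12.7) = 207·e^1.524 = 950.244.
Phase 2 runs for 30 − 12.7 = 17.3 days at r = 0.043.
N(30) = 950.244·e^(0.043×17.3) = 950.244·e^0.7439 = 1999.43.

1999 flies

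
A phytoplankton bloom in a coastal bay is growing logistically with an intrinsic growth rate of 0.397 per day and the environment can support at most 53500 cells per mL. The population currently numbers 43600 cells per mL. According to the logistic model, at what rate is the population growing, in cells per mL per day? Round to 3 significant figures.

dN/dt = rN(1 − N/K) = 0.397 × 43600 × (1 − 43600/53500).
1 − 43600/53500 = 0.18505; dN/dt = 0.397 × 43600 × 0.18505 = 3203.

3200 cells per mL per day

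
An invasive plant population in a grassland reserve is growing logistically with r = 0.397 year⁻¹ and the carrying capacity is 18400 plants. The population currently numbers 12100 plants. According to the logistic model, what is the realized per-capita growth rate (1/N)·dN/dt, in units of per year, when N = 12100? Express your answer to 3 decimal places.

(1/N)·dN/dt = r(1 − N/K) = 0.397 × (1 − 12100/18400).
= 0.397 × 0.34239 = 0.13593.

0.136 per year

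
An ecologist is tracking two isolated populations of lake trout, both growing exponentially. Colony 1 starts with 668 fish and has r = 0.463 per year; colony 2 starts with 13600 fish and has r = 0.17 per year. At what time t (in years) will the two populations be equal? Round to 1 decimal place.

Set 668·e^(0.463t) = 13600·e^(0.17t).
e^((0.463 − 0.17)t) = 13600/668 → e^(0.293·t) = 20.359.
0.293·t = ln(20.359) = 3.0135, so t = 3.0135/0.293 = 10.285.

10.3 years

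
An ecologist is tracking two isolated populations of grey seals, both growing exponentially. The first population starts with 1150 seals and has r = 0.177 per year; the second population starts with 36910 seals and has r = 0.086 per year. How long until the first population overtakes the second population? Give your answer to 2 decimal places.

Set 1150·e^(0.177t) = 36910·e^(0.086t).
e^((0.177 − 0.086)t) = 36910/1150 → e^(0.091·t) = 32.096.
0.091·t = ln(32.096) = 3.4687, so t = 3.4687/0.091 = 38.118.

38.12 years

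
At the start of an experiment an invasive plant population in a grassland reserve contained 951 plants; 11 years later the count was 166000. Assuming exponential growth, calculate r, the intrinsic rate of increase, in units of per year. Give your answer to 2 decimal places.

0.47 per year

From N(t) = N₀·e^(rt): e^(r·11) = 166000/951 = 174.55.
r·11 = ln(174.55) = 5.1622, so r = 5.1622/11 = 0.46929.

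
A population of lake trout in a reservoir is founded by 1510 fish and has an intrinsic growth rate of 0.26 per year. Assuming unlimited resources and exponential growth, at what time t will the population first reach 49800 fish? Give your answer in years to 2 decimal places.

Set N₀·e^(rt) = 49800: e^(0.26·t) = 49800/1510 = 32.98.
0.26·t = ln(32.98) = 3.4959, so t = 3.4959/0.26 = 13.446.

13.45 years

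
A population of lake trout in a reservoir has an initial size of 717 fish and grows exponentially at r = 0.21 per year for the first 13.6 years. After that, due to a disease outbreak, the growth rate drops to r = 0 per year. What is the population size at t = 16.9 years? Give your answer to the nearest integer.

12470 fish

Phase 1: N(13.6) = 717·e^(0.21×13.6) = 717·e^2.856 = 12469.9.
Phase 2 runs for 16.9 − 13.6 = 3.3 years at r = 0.
N(16.9) = 12469.9·e^(0×3.3) = 12469.9·e^-0 = 12469.9.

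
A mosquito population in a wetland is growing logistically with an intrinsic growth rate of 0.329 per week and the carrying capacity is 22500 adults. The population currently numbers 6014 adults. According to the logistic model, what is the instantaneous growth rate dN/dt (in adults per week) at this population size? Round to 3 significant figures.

1450 adults per week

dN/dt = rN(1 − N/K) = 0.329 × 6014 × (1 − 6014/22500).
1 − 6014/22500 = 0.73271; dN/dt = 0.329 × 6014 × 0.73271 = 1449.7.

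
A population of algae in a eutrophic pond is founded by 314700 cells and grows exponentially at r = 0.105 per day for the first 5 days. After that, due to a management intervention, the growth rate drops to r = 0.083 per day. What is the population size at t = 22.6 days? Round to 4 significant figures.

Phase 1: N(5) = 314700·e^(0.105×5) = 314700·e^0.525 = 531987.
Phase 2 runs for 22.6 − 5 = 17.6 days at r = 0.083.
N(22.6) = 531987·e^(0.083×17.6) = 531987·e^1.461 = 2.29255×10^6.

2293000 cells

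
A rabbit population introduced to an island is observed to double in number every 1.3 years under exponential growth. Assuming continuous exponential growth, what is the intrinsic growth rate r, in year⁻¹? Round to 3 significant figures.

r = ln(2)/t_d = 0.6931/1.3 = 0.53319.

0.533 per year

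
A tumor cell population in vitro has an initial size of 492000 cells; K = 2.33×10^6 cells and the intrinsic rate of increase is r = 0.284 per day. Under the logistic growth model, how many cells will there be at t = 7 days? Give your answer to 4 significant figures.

A = (K − N₀)/N₀ = (2.33×10^6 − 492000)/492000 = 3.7358.
N(t) = K/(1 + A·e^(−rt)) = 2.33×10^6/(1 + 3.7358×e^(−0.284×7)).
e^(−1.988) = 0.13697; denominator = 1 + 3.7358×0.13697 = 1.5117.
N = 2.33×10^6/1.5117 = 1.541326×10^6.

1541000 cells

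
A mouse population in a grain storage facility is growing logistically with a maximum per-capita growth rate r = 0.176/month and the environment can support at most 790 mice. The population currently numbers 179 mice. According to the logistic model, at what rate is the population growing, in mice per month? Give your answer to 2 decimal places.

24.37 mice per month

dN/dt = rN(1 − N/K) = 0.176 × 179 × (1 − 179/790).
1 − 179/790 = 0.77342; dN/dt = 0.176 × 179 × 0.77342 = 24.366.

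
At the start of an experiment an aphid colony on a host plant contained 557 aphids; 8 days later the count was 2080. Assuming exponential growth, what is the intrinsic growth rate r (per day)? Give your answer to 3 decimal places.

0.165 per day

From N(t) = N₀·e^(rt): e^(r·8) = 2080/557 = 3.7343.
r·8 = ln(3.7343) = 1.3176, so r = 1.3176/8 = 0.16469.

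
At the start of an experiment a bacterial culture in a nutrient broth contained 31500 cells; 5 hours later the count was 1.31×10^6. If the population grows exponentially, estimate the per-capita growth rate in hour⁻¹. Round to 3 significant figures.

0.746 per hour

From N(t) = N₀·e^(rt): e^(r·5) = 1.31×10^6/31500 = 41.587.
r·5 = ln(41.587) = 3.7278, so r = 3.7278/5 = 0.74556.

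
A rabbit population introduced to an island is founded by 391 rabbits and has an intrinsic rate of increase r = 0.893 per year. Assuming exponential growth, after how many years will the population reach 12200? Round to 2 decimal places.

3.85 years

Set N₀·e^(rt) = 12200: e^(0.893·t) = 12200/391 = 31.202.
0.893·t = ln(31.202) = 3.4405, so t = 3.4405/0.893 = 3.8527.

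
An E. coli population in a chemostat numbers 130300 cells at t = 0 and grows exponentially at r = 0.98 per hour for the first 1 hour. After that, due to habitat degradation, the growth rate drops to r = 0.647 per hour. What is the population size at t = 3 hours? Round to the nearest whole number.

1266281 cells

Phase 1: N(1) = 130300·e^(0.98×1) = 130300·e^0.98 = 347179.
Phase 2 runs for 3 − 1 = 2 hours at r = 0.647.
N(3) = 347179·e^(0.647×2) = 347179·e^1.294 = 1.266281×10^6.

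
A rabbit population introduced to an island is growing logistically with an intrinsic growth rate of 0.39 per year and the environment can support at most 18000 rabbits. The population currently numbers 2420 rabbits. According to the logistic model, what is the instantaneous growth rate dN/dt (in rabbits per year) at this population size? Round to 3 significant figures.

817 rabbits per year

dN/dt = rN(1 − N/K) = 0.39 × 2420 × (1 − 2420/18000).
1 − 2420/18000 = 0.86556; dN/dt = 0.39 × 2420 × 0.86556 = 816.91.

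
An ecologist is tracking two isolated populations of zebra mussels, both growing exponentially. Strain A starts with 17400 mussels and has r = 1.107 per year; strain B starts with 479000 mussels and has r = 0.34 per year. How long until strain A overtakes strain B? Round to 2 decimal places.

4.32 years

Set 17400·e^(1.107t) = 479000·e^(0.34t).
e^((1.107 − 0.34)t) = 479000/17400 → e^(0.767·t) = 27.529.
0.767·t = ln(27.529) = 3.3152, so t = 3.3152/0.767 = 4.3223.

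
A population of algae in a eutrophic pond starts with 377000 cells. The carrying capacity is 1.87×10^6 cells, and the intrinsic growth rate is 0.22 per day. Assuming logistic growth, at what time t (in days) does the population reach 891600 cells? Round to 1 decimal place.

5.8 days

A = (K − N₀)/N₀ = (1.87×10^6 − 377000)/377000 = 3.9602.
Solve 1.87×10^6/(1 + 3.9602·e^(−0.22t)) = 891600: 1 + 3.9602·e^(−0.22t) = 2.0974, so e^(−0.22t) = 0.277095.
−0.22·t = ln(0.277095) = -1.2834, so t = 1.2834/0.22 = 5.8336.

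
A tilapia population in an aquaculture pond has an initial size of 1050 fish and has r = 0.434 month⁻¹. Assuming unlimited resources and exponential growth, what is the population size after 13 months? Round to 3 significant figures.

296000 fish

N(t) = N₀·e^(rt) = 1050 × e^(0.434×13) = 1050 × e^5.642.
e^5.642 ≈ 282.03, so N ≈ 1050 × 282.03 = 296128.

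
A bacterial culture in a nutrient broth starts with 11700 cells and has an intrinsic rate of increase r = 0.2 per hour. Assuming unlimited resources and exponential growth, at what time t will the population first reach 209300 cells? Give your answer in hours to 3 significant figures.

14.4 hours

Set N₀·e^(rt) = 209300: e^(0.2·t) = 209300/11700 = 17.889.
0.2·t = ln(17.889) = 2.8842, so t = 2.8842/0.2 = 14.421.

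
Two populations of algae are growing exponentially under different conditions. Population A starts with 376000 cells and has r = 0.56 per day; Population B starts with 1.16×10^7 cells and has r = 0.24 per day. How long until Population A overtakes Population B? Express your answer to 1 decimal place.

10.7 days

Set 376000·e^(0.56t) = 1.16×10^7·e^(0.24t).
e^((0.56 − 0.24)t) = 1.16×10^7/376000 → e^(0.32·t) = 30.851.
0.32·t = ln(30.851) = 3.4292, so t = 3.4292/0.32 = 10.716.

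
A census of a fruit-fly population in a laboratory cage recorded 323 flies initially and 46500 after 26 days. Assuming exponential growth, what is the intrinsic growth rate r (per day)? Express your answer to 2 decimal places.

0.19 per day

From N(t) = N₀·e^(rt): e^(r·26) = 46500/323 = 143.96.
r·26 = ln(143.96) = 4.9696, so r = 4.9696/26 = 0.19114.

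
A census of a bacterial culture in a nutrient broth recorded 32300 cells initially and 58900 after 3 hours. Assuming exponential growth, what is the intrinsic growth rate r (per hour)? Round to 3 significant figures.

From N(t) = N₀·e^(rt): e^(r·3) = 58900/32300 = 1.8235.
r·3 = ln(1.8235) = 0.60077, so r = 0.60077/3 = 0.20026.

0.200 per hour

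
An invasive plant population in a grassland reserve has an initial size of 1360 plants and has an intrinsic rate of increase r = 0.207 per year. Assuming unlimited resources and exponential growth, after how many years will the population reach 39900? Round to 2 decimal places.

16.32 years

Set N₀·e^(rt) = 39900: e^(0.207·t) = 39900/1360 = 29.338.
0.207·t = ln(29.338) = 3.3789, so t = 3.3789/0.207 = 16.323.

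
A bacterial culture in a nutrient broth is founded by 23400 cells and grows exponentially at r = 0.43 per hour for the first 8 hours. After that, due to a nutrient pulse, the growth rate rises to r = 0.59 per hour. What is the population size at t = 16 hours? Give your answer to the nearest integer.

Phase 1: N(8) = 23400·e^(0.43×8) = 23400·e^3.44 = 729775.
Phase 2 runs for 16 − 8 = 8 hours at r = 0.59.
N(16) = 729775·e^(0.59×8) = 729775·e^4.72 = 8.185757×10^7.

81857567 cells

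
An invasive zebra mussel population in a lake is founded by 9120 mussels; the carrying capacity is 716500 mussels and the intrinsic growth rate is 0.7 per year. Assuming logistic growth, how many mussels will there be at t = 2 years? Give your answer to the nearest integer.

35599 mussels

A = (K − N₀)/N₀ = (716500 − 9120)/9120 = 77.564.
N(t) = K/(1 + A·e^(−rt)) = 716500/(1 + 77.564×e^(−0.7×2)).
e^(−1.4) = 0.2466; denominator = 1 + 77.564×0.2466 = 20.127.
N = 716500/20.127 = 35599.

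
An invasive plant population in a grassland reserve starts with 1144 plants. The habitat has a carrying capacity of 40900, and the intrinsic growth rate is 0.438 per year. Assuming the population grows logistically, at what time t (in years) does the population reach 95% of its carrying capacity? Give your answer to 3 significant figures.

14.8 years

A = (K − N₀)/N₀ = (40900 − 1144)/1144 = 34.752.
Solve 40900/(1 + 34.752·e^(−0.438t)) = 38855: 1 + 34.752·e^(−0.438t) = 1.0526, so e^(−0.438t) = 0.0015145.
−0.438·t = ln(0.0015145) = -6.4927, so t = 6.4927/0.438 = 14.823.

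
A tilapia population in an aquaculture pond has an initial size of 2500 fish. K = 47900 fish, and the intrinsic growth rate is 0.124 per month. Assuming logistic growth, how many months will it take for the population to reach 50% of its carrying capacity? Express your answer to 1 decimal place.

23.4 months

A = (K − N₀)/N₀ = (47900 − 2500)/2500 = 18.16.
Solve 47900/(1 + 18.16·e^(−0.124t)) = 23950: 1 + 18.16·e^(−0.124t) = 2, so e^(−0.124t) = 0.0550661.
−0.124·t = ln(0.0550661) = -2.8992, so t = 2.8992/0.124 = 23.381.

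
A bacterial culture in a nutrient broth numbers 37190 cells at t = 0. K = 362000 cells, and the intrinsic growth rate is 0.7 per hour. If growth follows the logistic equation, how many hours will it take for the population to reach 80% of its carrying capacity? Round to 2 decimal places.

A = (K − N₀)/N₀ = (362000 − 37190)/37190 = 8.7338.
Solve 362000/(1 + 8.7338·e^(−0.7t)) = 289600: 1 + 8.7338·e^(−0.7t) = 1.25, so e^(−0.7t) = 0.0286244.
−0.7·t = ln(0.0286244) = -3.5535, so t = 3.5535/0.7 = 5.0764.

5.08 hours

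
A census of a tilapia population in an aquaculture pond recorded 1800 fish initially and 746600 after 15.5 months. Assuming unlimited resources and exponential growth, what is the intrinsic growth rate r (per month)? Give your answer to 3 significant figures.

0.389 per month

From N(t) = N₀·e^(rt): e^(r·15.5) = 746600/1800 = 414.78.
r·15.5 = ln(414.78) = 6.0277, so r = 6.0277/15.5 = 0.38889.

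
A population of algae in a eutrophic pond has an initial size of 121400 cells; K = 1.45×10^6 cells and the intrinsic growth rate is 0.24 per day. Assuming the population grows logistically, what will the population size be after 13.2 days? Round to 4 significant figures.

A = (K − N₀)/N₀ = (1.45×10^6 − 121400)/121400 = 10.944.
N(t) = K/(1 + A·e^(−rt)) = 1.45×10^6/(1 + 10.944×e^(−0.24×13.2)).
e^(−3.168) = 0.042088; denominator = 1 + 10.944×0.042088 = 1.4606.
N = 1.45×10^6/1.4606 = 992738.

992700 cells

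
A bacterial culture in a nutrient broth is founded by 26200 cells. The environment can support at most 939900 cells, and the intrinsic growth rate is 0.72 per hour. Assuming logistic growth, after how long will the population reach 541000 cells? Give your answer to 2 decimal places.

5.36 hours

A = (K − N₀)/N₀ = (939900 − 26200)/26200 = 34.874.
Solve 939900/(1 + 34.874·e^(−0.72t)) = 541000: 1 + 34.874·e^(−0.72t) = 1.7373, so e^(−0.72t) = 0.0211429.
−0.72·t = ln(0.0211429) = -3.8565, so t = 3.8565/0.72 = 5.3562.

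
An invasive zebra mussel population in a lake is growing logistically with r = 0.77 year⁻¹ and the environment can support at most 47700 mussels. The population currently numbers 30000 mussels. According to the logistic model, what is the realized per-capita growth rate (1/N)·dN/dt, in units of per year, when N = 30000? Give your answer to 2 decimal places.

0.29 per year

(1/N)·dN/dt = r(1 − N/K) = 0.77 × (1 − 30000/47700).
= 0.77 × 0.37107 = 0.28572.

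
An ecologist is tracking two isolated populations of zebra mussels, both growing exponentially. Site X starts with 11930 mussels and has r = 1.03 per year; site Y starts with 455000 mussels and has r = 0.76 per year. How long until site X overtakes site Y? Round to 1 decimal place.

Set 11930·e^(1.03t) = 455000·e^(0.76t).
e^((1.03 − 0.76)t) = 455000/11930 → e^(0.27·t) = 38.139.
0.27·t = ln(38.139) = 3.6412, so t = 3.6412/0.27 = 13.486.

13.5 years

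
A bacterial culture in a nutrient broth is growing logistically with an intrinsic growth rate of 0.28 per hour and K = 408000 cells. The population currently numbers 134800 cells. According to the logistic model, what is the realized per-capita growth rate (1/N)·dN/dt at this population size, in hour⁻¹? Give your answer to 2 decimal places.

(1/N)·dN/dt = r(1 − N/K) = 0.28 × (1 − 134800/408000).
= 0.28 × 0.66961 = 0.18749.

0.19 per hour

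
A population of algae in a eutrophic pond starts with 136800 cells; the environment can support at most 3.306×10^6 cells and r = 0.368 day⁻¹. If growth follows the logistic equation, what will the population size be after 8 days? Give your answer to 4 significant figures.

1489000 cells

A = (K − N₀)/N₀ = (3.306×10^6 − 136800)/136800 = 23.167.
N(t) = K/(1 + A·e^(−rt)) = 3.306×10^6/(1 + 23.167×e^(−0.368×8)).
e^(−2.944) = 0.052655; denominator = 1 + 23.167×0.052655 = 2.2198.
N = 3.306×10^6/2.2198 = 1.489301×10^6.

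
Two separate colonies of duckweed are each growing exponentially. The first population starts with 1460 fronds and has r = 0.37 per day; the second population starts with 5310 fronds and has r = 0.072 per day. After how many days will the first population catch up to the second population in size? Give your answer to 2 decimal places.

4.33 days

Set 1460·e^(0.37t) = 5310·e^(0.072t).
e^((0.37 − 0.072)t) = 5310/1460 → e^(0.298·t) = 3.637.
0.298·t = ln(3.637) = 1.2912, so t = 1.2912/0.298 = 4.3327.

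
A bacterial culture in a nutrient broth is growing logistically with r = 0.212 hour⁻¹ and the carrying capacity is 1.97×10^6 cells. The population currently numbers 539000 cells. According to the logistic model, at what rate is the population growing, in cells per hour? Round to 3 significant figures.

dN/dt = rN(1 − N/K) = 0.212 × 539000 × (1 − 539000/1.97×10^6).
1 − 539000/1.97×10^6 = 0.7264; dN/dt = 0.212 × 539000 × 0.7264 = 83004.

83000 cells per hour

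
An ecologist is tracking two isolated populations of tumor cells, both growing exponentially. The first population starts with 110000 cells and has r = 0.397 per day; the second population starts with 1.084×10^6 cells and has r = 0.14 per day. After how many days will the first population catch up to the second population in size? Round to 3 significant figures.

Set 110000·e^(0.397t) = 1.084×10^6·e^(0.14t).
e^((0.397 − 0.14)t) = 1.084×10^6/110000 → e^(0.257·t) = 9.8545.
0.257·t = ln(9.8545) = 2.2879, so t = 2.2879/0.257 = 8.9025.

8.90 days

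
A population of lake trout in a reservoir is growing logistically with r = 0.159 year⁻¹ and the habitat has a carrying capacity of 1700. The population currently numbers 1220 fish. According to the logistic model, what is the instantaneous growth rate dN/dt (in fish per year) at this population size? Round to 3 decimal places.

dN/dt = rN(1 − N/K) = 0.159 × 1220 × (1 − 1220/1700).
1 − 1220/1700 = 0.28235; dN/dt = 0.159 × 1220 × 0.28235 = 54.771.

54.771 fish per year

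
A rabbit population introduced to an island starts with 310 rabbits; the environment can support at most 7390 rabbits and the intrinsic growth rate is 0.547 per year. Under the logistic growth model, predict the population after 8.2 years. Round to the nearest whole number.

A = (K − N₀)/N₀ = (7390 − 310)/310 = 22.839.
N(t) = K/(1 + A·e^(−rt)) = 7390/(1 + 22.839×e^(−0.547×8.2)).
e^(−4.485) = 0.011272; denominator = 1 + 22.839×0.011272 = 1.2574.
N = 7390/1.2574 = 5876.99.

5877 rabbits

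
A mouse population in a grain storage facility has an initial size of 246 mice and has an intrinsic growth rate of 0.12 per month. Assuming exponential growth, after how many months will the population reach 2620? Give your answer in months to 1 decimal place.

Set N₀·e^(rt) = 2620: e^(0.12·t) = 2620/246 = 10.65.
0.12·t = ln(10.65) = 2.3656, so t = 2.3656/0.12 = 19.713.

19.7 months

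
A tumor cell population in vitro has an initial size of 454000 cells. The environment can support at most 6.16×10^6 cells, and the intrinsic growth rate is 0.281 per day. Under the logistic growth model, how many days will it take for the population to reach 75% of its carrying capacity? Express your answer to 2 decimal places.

12.92 days

A = (K − N₀)/N₀ = (6.16×10^6 − 454000)/454000 = 12.568.
Solve 6.16×10^6/(1 + 12.568·e^(−0.281t)) = 4.62×10^6: 1 + 12.568·e^(−0.281t) = 1.3333, so e^(−0.281t) = 0.0265218.
−0.281·t = ln(0.0265218) = -3.6298, so t = 3.6298/0.281 = 12.917.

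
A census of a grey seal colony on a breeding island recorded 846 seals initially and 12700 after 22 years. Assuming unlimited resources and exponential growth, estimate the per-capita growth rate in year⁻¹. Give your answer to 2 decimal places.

0.12 per year

From N(t) = N₀·e^(rt): e^(r·22) = 12700/846 = 15.012.
r·22 = ln(15.012) = 2.7088, so r = 2.7088/22 = 0.12313.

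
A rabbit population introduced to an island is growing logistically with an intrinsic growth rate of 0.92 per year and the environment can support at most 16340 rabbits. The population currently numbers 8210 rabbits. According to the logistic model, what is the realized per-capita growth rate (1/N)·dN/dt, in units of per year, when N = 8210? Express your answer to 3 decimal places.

(1/N)·dN/dt = r(1 − N/K) = 0.92 × (1 − 8210/16340).
= 0.92 × 0.49755 = 0.45775.

0.458 per year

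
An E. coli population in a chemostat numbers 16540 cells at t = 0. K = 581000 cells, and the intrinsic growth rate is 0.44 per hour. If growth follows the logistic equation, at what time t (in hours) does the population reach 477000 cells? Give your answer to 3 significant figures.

A = (K − N₀)/N₀ = (581000 − 16540)/16540 = 34.127.
Solve 581000/(1 + 34.127·e^(−0.44t)) = 477000: 1 + 34.127·e^(−0.44t) = 1.218, so e^(−0.44t) = 0.00638877.
−0.44·t = ln(0.00638877) = -5.0532, so t = 5.0532/0.44 = 11.485.

11.5 hours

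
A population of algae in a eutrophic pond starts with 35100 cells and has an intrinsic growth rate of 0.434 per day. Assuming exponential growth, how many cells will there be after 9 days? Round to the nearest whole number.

1744461 cells

N(t) = N₀·e^(rt) = 35100 × e^(0.434×9) = 35100 × e^3.906.
e^3.906 ≈ 49.7, so N ≈ 35100 × 49.7 = 1.744461×10^6.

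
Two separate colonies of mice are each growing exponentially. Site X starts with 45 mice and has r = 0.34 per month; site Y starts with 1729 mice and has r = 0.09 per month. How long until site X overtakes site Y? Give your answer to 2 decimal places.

Set 45·e^(0.34t) = 1729·e^(0.09t).
e^((0.34 − 0.09)t) = 1729/45 → e^(0.25·t) = 38.422.
0.25·t = ln(38.422) = 3.6486, so t = 3.6486/0.25 = 14.595.

14.59 months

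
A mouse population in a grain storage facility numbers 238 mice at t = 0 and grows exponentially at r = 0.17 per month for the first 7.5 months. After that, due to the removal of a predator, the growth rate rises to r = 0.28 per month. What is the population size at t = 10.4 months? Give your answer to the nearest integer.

1918 mice

Phase 1: N(7.5) = 238·e^(0.17×7.5) = 238·e^1.275 = 851.731.
Phase 2 runs for 10.4 − 7.5 = 2.9 months at r = 0.28.
N(10.4) = 851.731·e^(0.28×2.9) = 851.731·e^0.812 = 1918.45.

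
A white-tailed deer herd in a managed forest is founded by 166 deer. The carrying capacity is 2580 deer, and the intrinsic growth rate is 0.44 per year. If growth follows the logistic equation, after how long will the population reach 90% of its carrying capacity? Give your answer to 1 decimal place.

A = (K − N₀)/N₀ = (2580 − 166)/166 = 14.542.
Solve 2580/(1 + 14.542·e^(−0.44t)) = 2322: 1 + 14.542·e^(−0.44t) = 1.1111, so e^(−0.44t) = 0.00764061.
−0.44·t = ln(0.00764061) = -4.8743, so t = 4.8743/0.44 = 11.078.

11.1 years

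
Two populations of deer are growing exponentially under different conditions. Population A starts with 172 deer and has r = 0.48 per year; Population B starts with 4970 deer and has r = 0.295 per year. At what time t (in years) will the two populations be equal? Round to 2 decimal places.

Set 172·e^(0.48t) = 4970·e^(0.295t).
e^((0.48 − 0.295)t) = 4970/172 → e^(0.185·t) = 28.895.
0.185·t = ln(28.895) = 3.3637, so t = 3.3637/0.185 = 18.182.

18.18 years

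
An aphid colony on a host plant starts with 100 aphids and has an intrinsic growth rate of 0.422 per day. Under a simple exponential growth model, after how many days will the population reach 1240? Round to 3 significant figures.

5.97 days

Set N₀·e^(rt) = 1240: e^(0.422·t) = 1240/100 = 12.4.
0.422·t = ln(12.4) = 2.5177, so t = 2.5177/0.422 = 5.9661.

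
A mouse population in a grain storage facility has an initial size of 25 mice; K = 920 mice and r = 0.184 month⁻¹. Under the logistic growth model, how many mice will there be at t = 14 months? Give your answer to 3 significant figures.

A = (K − N₀)/N₀ = (920 − 25)/25 = 35.8.
N(t) = K/(1 + A·e^(−rt)) = 920/(1 + 35.8×e^(−0.184×14)).
e^(−2.576) = 0.076078; denominator = 1 + 35.8×0.076078 = 3.7236.
N = 920/3.7236 = 247.074.

247 mice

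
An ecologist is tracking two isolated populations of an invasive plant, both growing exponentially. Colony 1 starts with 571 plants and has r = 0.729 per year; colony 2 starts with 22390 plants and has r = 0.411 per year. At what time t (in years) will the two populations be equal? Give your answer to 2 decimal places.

11.54 years

Set 571·e^(0.729t) = 22390·e^(0.411t).
e^((0.729 − 0.411)t) = 22390/571 → e^(0.318·t) = 39.212.
0.318·t = ln(39.212) = 3.669, so t = 3.669/0.318 = 11.538.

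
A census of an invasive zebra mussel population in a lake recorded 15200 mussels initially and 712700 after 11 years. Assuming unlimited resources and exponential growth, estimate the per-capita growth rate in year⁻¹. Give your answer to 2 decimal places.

From N(t) = N₀·e^(rt): e^(r·11) = 712700/15200 = 46.888.
r·11 = ln(46.888) = 3.8478, so r = 3.8478/11 = 0.3498.

0.35 per year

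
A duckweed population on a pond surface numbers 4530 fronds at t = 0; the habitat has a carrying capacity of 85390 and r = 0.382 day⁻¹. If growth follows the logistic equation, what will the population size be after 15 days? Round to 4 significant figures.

80710 fronds

A = (K − N₀)/N₀ = (85390 − 4530)/4530 = 17.85.
N(t) = K/(1 + A·e^(−rt)) = 85390/(1 + 17.85×e^(−0.382×15)).
e^(−5.73) = 0.0032471; denominator = 1 + 17.85×0.0032471 = 1.058.
N = 85390/1.058 = 80711.9.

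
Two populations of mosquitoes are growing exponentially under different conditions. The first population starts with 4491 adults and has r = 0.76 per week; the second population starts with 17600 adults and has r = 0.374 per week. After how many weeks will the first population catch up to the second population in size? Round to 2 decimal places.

Set 4491·e^(0.76t) = 17600·e^(0.374t).
e^((0.76 − 0.374)t) = 17600/4491 → e^(0.386·t) = 3.9189.
0.386·t = ln(3.9189) = 1.3658, so t = 1.3658/0.386 = 3.5384.

3.54 weeks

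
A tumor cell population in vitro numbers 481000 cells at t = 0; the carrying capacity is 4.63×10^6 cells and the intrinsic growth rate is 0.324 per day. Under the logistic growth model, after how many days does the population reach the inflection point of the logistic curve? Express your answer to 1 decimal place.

Logistic growth is fastest at N = K/2 = 2.315×10^6.
A = (K − N₀)/N₀ = 8.6258. Set K/(1 + A·e^(−rt)) = K/2 → A·e^(−rt) = 1.
e^(−0.324t) = 1/8.6258 = 0.115932, so t = ln(8.6258)/0.324 = 2.1548/0.324 = 6.6505.

6.7 days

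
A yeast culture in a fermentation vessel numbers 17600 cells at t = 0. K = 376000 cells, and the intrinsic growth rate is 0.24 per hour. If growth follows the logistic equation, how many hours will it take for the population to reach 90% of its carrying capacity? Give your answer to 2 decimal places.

21.71 hours

A = (K − N₀)/N₀ = (376000 − 17600)/17600 = 20.364.
Solve 376000/(1 + 20.364·e^(−0.24t)) = 338400: 1 + 20.364·e^(−0.24t) = 1.1111, so e^(−0.24t) = 0.00545635.
−0.24·t = ln(0.00545635) = -5.211, so t = 5.211/0.24 = 21.712.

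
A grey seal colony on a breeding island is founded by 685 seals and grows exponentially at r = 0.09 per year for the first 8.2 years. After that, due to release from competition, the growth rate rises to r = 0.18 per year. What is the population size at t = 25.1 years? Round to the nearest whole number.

30014 seals

Phase 1: N(8.2) = 685·e^(0.09×8.2) = 685·e^0.738 = 1432.85.
Phase 2 runs for 25.1 − 8.2 = 16.9 years at r = 0.18.
N(25.1) = 1432.85·e^(0.18×16.9) = 1432.85·e^3.042 = 30014.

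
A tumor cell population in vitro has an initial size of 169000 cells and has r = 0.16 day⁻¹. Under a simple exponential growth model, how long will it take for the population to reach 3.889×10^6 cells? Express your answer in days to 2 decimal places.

Set N₀·e^(rt) = 3.889×10^6: e^(0.16·t) = 3.889×10^6/169000 = 23.012.
0.16·t = ln(23.012) = 3.136, so t = 3.136/0.16 = 19.6.

19.60 days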